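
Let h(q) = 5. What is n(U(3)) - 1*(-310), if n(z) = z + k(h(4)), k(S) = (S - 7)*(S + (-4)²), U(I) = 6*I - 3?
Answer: 283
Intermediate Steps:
U(I) = -3 + 6*I
k(S) = (-7 + S)*(16 + S) (k(S) = (-7 + S)*(S + 16) = (-7 + S)*(16 + S))
n(z) = -42 + z (n(z) = z + (-112 + 5² + 9*5) = z + (-112 + 25 + 45) = z - 42 = -42 + z)
n(U(3)) - 1*(-310) = (-42 + (-3 + 6*3)) - 1*(-310) = (-42 + (-3 + 18)) + 310 = (-42 + 15) + 310 = -27 + 310 = 283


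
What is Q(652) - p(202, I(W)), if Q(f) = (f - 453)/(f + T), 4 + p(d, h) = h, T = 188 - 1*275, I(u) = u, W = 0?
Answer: 2459/565 ≈ 4.3522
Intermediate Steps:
T = -87 (T = 188 - 275 = -87)
p(d, h) = -4 + h
Q(f) = (-453 + f)/(-87 + f) (Q(f) = (f - 453)/(f - 87) = (-453 + f)/(-87 + f))
Q(652) - p(202, I(W)) = (-453 + 652)/(-87 + 652) - (-4 + 0) = 199/565 - 1*(-4) = (1/565)*199 + 4 = 199/565 + 4 = 2459/565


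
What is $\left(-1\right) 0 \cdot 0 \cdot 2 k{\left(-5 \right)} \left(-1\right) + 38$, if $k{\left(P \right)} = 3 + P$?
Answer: $38$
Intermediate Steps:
$\left(-1\right) 0 \cdot 0 \cdot 2 k{\left(-5 \right)} \left(-1\right) + 38 = \left(-1\right) 0 \cdot 0 \cdot 2 \left(3 - 5\right) \left(-1\right) + 38 = 0 \cdot 0 \cdot 2 \left(-2\right) \left(-1\right) + 38 = 0 \left(\left(-4\right) \left(-1\right)\right) + 38 = 0 \cdot 4 + 38 = 0 + 38 = 38$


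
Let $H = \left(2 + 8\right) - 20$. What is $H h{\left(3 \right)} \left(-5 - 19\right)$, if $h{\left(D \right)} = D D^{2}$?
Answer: $6480$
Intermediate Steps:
$h{\left(D \right)} = D^{3}$
$H = -10$ ($H = 10 - 20 = -10$)
$H h{\left(3 \right)} \left(-5 - 19\right) = - 10 \cdot 3^{3} \left(-5 - 19\right) = \left(-10\right) 27 \left(-24\right) = \left(-270\right) \left(-24\right) = 6480$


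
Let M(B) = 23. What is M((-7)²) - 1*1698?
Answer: -1675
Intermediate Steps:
M((-7)²) - 1*1698 = 23 - 1*1698 = 23 - 1698 = -1675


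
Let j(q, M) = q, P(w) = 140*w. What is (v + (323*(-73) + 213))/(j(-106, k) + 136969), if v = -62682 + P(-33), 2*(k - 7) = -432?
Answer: -90668/136863 ≈ -0.66247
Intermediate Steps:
k = -209 (k = 7 + (1/2)*(-432) = 7 - 216 = -209)
v = -67302 (v = -62682 + 140*(-33) = -62682 - 4620 = -67302)
(v + (323*(-73) + 213))/(j(-106, k) + 136969) = (-67302 + (323*(-73) + 213))/(-106 + 136969) = (-67302 + (-23579 + 213))/136863 = (-67302 - 23366)*(1/136863) = -90668*1/136863 = -90668/136863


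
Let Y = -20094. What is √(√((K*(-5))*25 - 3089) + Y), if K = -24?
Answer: √(-20094 + I*√89) ≈ 0.0333 + 141.75*I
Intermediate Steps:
√(√((K*(-5))*25 - 3089) + Y) = √(√(-24*(-5)*25 - 3089) - 20094) = √(√(120*25 - 3089) - 20094) = √(√(3000 - 3089) - 20094) = √(√(-89) - 20094) = √(I*√89 - 20094) = √(-20094 + I*√89)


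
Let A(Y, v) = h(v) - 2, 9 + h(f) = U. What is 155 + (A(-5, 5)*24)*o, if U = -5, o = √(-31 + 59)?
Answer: 155 - 768*√7 ≈ -1876.9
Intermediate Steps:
o = 2*√7 (o = √28 = 2*√7 ≈ 5.2915)
h(f) = -14 (h(f) = -9 - 5 = -14)
A(Y, v) = -16 (A(Y, v) = -14 - 2 = -16)
155 + (A(-5, 5)*24)*o = 155 + (-16*24)*(2*√7) = 155 - 768*√7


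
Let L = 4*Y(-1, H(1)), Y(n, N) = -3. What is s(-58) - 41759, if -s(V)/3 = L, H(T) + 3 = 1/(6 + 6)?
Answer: -41723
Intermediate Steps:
H(T) = -35/12 (H(T) = -3 + 1/(6 + 6) = -3 + 1/12 = -35/12)
L = -12 (L = 4*(-3) = -12)
s(V) = 36 (s(V) = -3*(-12) = 36)
s(-58) - 41759 = 36 - 41759 = -41723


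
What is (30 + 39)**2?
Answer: 4761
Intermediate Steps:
(30 + 39)**2 = 69**2 = 4761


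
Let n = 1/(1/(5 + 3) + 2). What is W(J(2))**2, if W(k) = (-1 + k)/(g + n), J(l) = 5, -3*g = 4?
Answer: 2601/121 ≈ 21.496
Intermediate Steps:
g = -4/3 (g = -1/3*4 = -4/3 ≈ -1.3333)
n = 8/17 (n = 1/(1/8 + 2) = 1/(17/8) = 8/17 ≈ 0.47059)
W(k) = 51/44 - 51*k/44 (W(k) = (-1 + k)/(-4/3 + 8/17) = (-1 + k)/(-44/51) = (-1 + k)*(-51/44) = 51/44 - 51*k/44)
W(J(2))**2 = (51/44 - 51/44*5)**2 = (51/44 - 255/44)**2 = (-51/11)**2 = 2601/121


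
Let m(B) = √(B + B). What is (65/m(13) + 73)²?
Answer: 10983/2 + 365*√26 ≈ 7352.6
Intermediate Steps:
m(B) = √2*√B (m(B) = √(2*B) = √2*√B)
(65/m(13) + 73)² = (65/((√2*√13)) + 73)² = (65/(√26) + 73)² = (65*(√26/26) + 73)² = (5*√26/2 + 73)² = (73 + 5*√26/2)²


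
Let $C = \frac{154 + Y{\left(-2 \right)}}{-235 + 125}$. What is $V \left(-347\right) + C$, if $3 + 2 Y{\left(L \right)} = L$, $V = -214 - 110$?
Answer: $\frac{24733857}{220} \approx 1.1243 \cdot 10^{5}$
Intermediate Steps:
$V = -324$ ($V = -214 - 110 = -324$)
$Y{\left(L \right)} = - \frac{3}{2} + \frac{L}{2}$
$C = - \frac{303}{220}$ ($C = \frac{154 + \left(- \frac{3}{2} + \frac{1}{2} \left(-2\right)\right)}{-235 + 125} = \frac{154 - \frac{5}{2}}{-110} = \left(154 - \frac{5}{2}\right) \left(- \frac{1}{110}\right) = \frac{303}{2} \left(- \frac{1}{110}\right) = - \frac{303}{220} \approx -1.3773$)
$V \left(-347\right) + C = \left(-324\right) \left(-347\right) - \frac{303}{220} = 112428 - \frac{303}{220} = \frac{24733857}{220}$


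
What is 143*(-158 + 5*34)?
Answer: 1716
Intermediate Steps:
143*(-158 + 5*34) = 143*(-158 + 170) = 143*12 = 1716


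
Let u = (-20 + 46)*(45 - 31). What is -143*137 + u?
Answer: -19227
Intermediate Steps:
u = 364 (u = 26*14 = 364)
-143*137 + u = -143*137 + 364 = -19591 + 364 = -19227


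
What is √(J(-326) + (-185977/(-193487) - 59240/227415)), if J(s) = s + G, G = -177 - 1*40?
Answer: 8*I*√656237225294937125007/8800369221 ≈ 23.287*I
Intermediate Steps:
G = -217 (G = -177 - 40 = -217)
J(s) = -217 + s (J(s) = s - 217 = -217 + s)
√(J(-326) + (-185977/(-193487) - 59240/227415)) = √((-217 - 326) + (-185977/(-193487) - 59240/227415)) = √(-543 + (-185977*(-1/193487) - 59240*1/227415)) = √(-543 + (185977/193487 - 11848/45483)) = √(-543 + 6166357915/8800369221) = √(-4772434129088/8800369221) = 8*I*√656237225294937125007/8800369221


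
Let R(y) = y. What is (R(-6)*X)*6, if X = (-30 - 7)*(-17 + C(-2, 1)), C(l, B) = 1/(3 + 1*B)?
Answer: -22311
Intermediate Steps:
C(l, B) = 1/(3 + B)
X = 2479/4 (X = (-30 - 7)*(-17 + 1/(3 + 1)) = -37*(-17 + 1/4) = -37*(-67/4) = 2479/4 ≈ 619.75)
(R(-6)*X)*6 = -6*2479/4*6 = -7437/2*6 = -22311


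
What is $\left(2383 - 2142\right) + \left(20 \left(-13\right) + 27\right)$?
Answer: $8$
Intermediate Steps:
$\left(2383 - 2142\right) + \left(20 \left(-13\right) + 27\right) = 241 + \left(-260 + 27\right) = 241 - 233 = 8$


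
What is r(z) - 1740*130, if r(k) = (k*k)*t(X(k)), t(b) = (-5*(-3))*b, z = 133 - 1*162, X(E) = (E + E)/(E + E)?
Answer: -213585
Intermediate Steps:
X(E) = 1 (X(E) = (2*E)/((2*E)) = (2*E)*(1/(2*E)) = 1)
z = -29 (z = 133 - 162 = -29)
t(b) = 15*b
r(k) = 15*k**2 (r(k) = (k*k)*(15*1) = k**2*15 = 15*k**2)
r(z) - 1740*130 = 15*(-29)**2 - 1740*130 = 15*841 - 1*226200 = 12615 - 226200 = -213585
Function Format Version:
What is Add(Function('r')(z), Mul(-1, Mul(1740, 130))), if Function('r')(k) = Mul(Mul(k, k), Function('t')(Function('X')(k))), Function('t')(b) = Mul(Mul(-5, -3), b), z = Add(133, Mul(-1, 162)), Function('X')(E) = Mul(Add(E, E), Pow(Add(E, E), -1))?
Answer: -213585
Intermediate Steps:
Function('X')(E) = 1 (Function('X')(E) = Mul(Mul(2, E), Pow(Mul(2, E), -1)) = Mul(Mul(2, E), Mul(Rational(1, 2), Pow(E, -1))) = 1)
z = -29 (z = Add(133, -162) = -29)
Function('t')(b) = Mul(15, b)
Function('r')(k) = Mul(15, Pow(k, 2)) (Function('r')(k) = Mul(Mul(k, k), Mul(15, 1)) = Mul(Pow(k, 2), 15) = Mul(15, Pow(k, 2)))
Add(Function('r')(z), Mul(-1, Mul(1740, 130))) = Add(Mul(15, Pow(-29, 2)), Mul(-1, Mul(1740, 130))) = Add(Mul(15, 841), Mul(-1, 226200)) = Add(12615, -226200) = -213585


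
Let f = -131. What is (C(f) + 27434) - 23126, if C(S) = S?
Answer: 4177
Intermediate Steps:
(C(f) + 27434) - 23126 = (-131 + 27434) - 23126 = 27303 - 23126 = 4177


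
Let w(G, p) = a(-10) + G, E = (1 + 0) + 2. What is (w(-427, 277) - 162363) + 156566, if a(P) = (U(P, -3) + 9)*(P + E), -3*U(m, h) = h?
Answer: -6294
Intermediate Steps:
U(m, h) = -h/3
E = 3 (E = 1 + 2 = 3)
a(P) = 30 + 10*P (a(P) = (-⅓*(-3) + 9)*(P + 3) = (1 + 9)*(3 + P) = 10*(3 + P) = 30 + 10*P)
w(G, p) = -70 + G (w(G, p) = (30 + 10*(-10)) + G = (30 - 100) + G = -70 + G)
(w(-427, 277) - 162363) + 156566 = ((-70 - 427) - 162363) + 156566 = (-497 - 162363) + 156566 = -162860 + 156566 = -6294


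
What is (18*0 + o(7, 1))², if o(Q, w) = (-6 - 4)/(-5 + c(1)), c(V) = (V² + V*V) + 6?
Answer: 100/9 ≈ 11.111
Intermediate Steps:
c(V) = 6 + 2*V² (c(V) = (V² + V²) + 6 = 2*V² + 6 = 6 + 2*V²)
o(Q, w) = -10/3 (o(Q, w) = (-6 - 4)/(-5 + (6 + 2*1²)) = -10/(-5 + (6 + 2*1)) = -10/(-5 + (6 + 2)) = -10/(-5 + 8) = -10/3)
(18*0 + o(7, 1))² = (18*0 - 10/3)² = (0 - 10/3)² = (-10/3)² = 100/9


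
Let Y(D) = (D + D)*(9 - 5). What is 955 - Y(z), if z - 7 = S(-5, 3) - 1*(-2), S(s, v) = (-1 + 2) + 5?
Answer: 835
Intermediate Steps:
S(s, v) = 6 (S(s, v) = 1 + 5 = 6)
z = 15 (z = 7 + (6 - 1*(-2)) = 7 + (6 + 2) = 7 + 8 = 15)
Y(D) = 8*D (Y(D) = (2*D)*4 = 8*D)
955 - Y(z) = 955 - 8*15 = 955 - 1*120 = 955 - 120 = 835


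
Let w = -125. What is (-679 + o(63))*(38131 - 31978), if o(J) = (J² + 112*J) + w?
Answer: 62889813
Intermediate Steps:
o(J) = -125 + J² + 112*J (o(J) = (J² + 112*J) - 125 = -125 + J² + 112*J)
(-679 + o(63))*(38131 - 31978) = (-679 + (-125 + 63² + 112*63))*(38131 - 31978) = (-679 + (-125 + 3969 + 7056))*6153 = (-679 + 10900)*6153 = 10221*6153 = 62889813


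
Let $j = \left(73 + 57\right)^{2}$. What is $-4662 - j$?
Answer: $-21562$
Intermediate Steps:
$j = 16900$ ($j = 130^{2} = 16900$)
$-4662 - j = -4662 - 16900 = -21562$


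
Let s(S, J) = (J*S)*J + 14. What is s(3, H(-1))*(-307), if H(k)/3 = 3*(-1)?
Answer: -78899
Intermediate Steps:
H(k) = -9 (H(k) = 3*(3*(-1)) = 3*(-3) = -9)
s(S, J) = 14 + S*J² (s(S, J) = S*J² + 14 = 14 + S*J²)
s(3, H(-1))*(-307) = (14 + 3*(-9)²)*(-307) = (14 + 3*81)*(-307) = (14 + 243)*(-307) = 257*(-307) = -78899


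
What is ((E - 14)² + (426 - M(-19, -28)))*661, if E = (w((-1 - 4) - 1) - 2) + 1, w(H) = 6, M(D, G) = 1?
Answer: 334466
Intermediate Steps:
E = 5 (E = (6 - 2) + 1 = 4 + 1 = 5)
((E - 14)² + (426 - M(-19, -28)))*661 = ((5 - 14)² + (426 - 1*1))*661 = ((-9)² + (426 - 1))*661 = (81 + 425)*661 = 506*661 = 334466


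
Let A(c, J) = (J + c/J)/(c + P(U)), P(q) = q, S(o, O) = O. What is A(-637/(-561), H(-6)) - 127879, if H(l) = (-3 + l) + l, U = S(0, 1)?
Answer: -1149056246/8985 ≈ -1.2789e+5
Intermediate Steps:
U = 1
H(l) = -3 + 2*l
A(c, J) = (J + c/J)/(1 + c) (A(c, J) = (J + c/J)/(c + 1) = (J + c/J)/(1 + c))
A(-637/(-561), H(-6)) - 127879 = (-637/(-561) + (-3 + 2*(-6))²)/((-3 + 2*(-6))*(1 - 637/(-561))) - 127879 = (-637*(-1/561) + (-3 - 12)²)/((-3 - 12)*(1 - 637*(-1/561))) - 127879 = (637/561 + (-15)²)/((-15)*(1 + 637/561)) - 127879 = -(637/561 + 225)/(15*1198/561) - 127879 = -1/15*561/1198*126862/561 - 127879 = -63431/8985 - 127879 = -1149056246/8985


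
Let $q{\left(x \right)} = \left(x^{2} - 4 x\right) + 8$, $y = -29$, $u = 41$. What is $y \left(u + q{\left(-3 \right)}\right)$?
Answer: $-2030$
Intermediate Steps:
$q{\left(x \right)} = 8 + x^{2} - 4 x$
$y \left(u + q{\left(-3 \right)}\right) = - 29 \left(41 + \left(8 + \left(-3\right)^{2} - -12\right)\right) = - 29 \left(41 + \left(8 + 9 + 12\right)\right) = - 29 \left(41 + 29\right) = \left(-29\right) 70 = -2030$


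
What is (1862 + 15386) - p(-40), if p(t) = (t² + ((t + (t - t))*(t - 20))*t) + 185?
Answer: 111463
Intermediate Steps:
p(t) = 185 + t² + t²*(-20 + t) (p(t) = (t² + ((t + 0)*(-20 + t))*t) + 185 = (t² + (t*(-20 + t))*t) + 185 = (t² + t²*(-20 + t)) + 185 = 185 + t² + t²*(-20 + t))
(1862 + 15386) - p(-40) = (1862 + 15386) - (185 + (-40)³ - 19*(-40)²) = 17248 - (185 - 64000 - 19*1600) = 17248 - (185 - 64000 - 30400) = 17248 - 1*(-94215) = 17248 + 94215 = 111463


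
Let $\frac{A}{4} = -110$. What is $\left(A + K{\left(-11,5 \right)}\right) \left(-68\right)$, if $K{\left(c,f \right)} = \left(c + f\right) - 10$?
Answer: $31008$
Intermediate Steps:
$A = -440$ ($A = 4 \left(-110\right) = -440$)
$K{\left(c,f \right)} = -10 + c + f$
$\left(A + K{\left(-11,5 \right)}\right) \left(-68\right) = \left(-440 - 16\right) \left(-68\right) = \left(-456\right) \left(-68\right) = 31008$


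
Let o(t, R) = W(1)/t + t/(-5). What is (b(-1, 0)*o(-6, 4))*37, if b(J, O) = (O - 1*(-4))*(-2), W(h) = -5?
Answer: -9028/15 ≈ -601.87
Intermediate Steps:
o(t, R) = -5/t - t/5 (o(t, R) = -5/t + t/(-5) = -5/t + t*(-1/5) = -5/t - t/5)
b(J, O) = -8 - 2*O (b(J, O) = (O + 4)*(-2) = (4 + O)*(-2) = -8 - 2*O)
(b(-1, 0)*o(-6, 4))*37 = ((-8 - 2*0)*(-5/(-6) - 1/5*(-6)))*37 = ((-8 + 0)*(-5*(-1/6) + 6/5))*37 = -8*(5/6 + 6/5)*37 = -8*61/30*37 = -244/15*37 = -9028/15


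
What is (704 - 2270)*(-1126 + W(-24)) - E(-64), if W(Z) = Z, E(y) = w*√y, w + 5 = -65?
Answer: 1800900 + 560*I ≈ 1.8009e+6 + 560.0*I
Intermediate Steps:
w = -70 (w = -5 - 65 = -70)
E(y) = -70*√y
(704 - 2270)*(-1126 + W(-24)) - E(-64) = (704 - 2270)*(-1126 - 24) - (-70)*√(-64) = -1566*(-1150) - (-70)*8*I = 1800900 - (-560)*I = 1800900 + 560*I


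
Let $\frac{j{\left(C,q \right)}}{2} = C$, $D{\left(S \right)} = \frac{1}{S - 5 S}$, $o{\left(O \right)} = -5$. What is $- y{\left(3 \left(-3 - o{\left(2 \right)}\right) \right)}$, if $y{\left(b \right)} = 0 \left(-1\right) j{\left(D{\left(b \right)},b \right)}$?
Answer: $0$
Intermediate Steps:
$D{\left(S \right)} = - \frac{1}{4 S}$ ($D{\left(S \right)} = \frac{1}{\left(-4\right) S} = - \frac{1}{4 S}$)
$j{\left(C,q \right)} = 2 C$
$y{\left(b \right)} = 0$ ($y{\left(b \right)} = 0 \left(-1\right) 2 \left(- \frac{1}{4 b}\right) = 0 \left(- \frac{1}{2 b}\right) = 0$)
$- y{\left(3 \left(-3 - o{\left(2 \right)}\right) \right)} = \left(-1\right) 0 = 0$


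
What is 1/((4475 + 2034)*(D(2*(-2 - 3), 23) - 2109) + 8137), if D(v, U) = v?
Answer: -1/13784434 ≈ -7.2546e-8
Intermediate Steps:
1/((4475 + 2034)*(D(2*(-2 - 3), 23) - 2109) + 8137) = 1/((4475 + 2034)*(2*(-2 - 3) - 2109) + 8137) = 1/(6509*(2*(-5) - 2109) + 8137) = 1/(6509*(-10 - 2109) + 8137) = 1/(6509*(-2119) + 8137) = 1/(-13792571 + 8137) = 1/(-13784434) = -1/13784434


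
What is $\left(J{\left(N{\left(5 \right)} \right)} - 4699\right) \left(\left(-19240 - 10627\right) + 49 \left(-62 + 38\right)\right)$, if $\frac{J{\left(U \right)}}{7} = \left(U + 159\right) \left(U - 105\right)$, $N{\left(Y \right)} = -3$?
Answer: $3806958305$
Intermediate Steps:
$J{\left(U \right)} = 7 \left(-105 + U\right) \left(159 + U\right)$ ($J{\left(U \right)} = 7 \left(U + 159\right) \left(U - 105\right) = 7 \left(159 + U\right) \left(-105 + U\right) = 7 \left(-105 + U\right) \left(159 + U\right)$)
$\left(J{\left(N{\left(5 \right)} \right)} - 4699\right) \left(\left(-19240 - 10627\right) + 49 \left(-62 + 38\right)\right) = \left(\left(-116865 + 7 \left(-3\right)^{2} + 378 \left(-3\right)\right) - 4699\right) \left(\left(-19240 - 10627\right) + 49 \left(-62 + 38\right)\right) = \left(\left(-116865 + 7 \cdot 9 - 1134\right) - 4699\right) \left(\left(-19240 - 10627\right) + 49 \left(-24\right)\right) = \left(\left(-116865 + 63 - 1134\right) - 4699\right) \left(-29867 - 1176\right) = \left(-117936 - 4699\right) \left(-31043\right) = \left(-122635\right) \left(-31043\right) = 3806958305$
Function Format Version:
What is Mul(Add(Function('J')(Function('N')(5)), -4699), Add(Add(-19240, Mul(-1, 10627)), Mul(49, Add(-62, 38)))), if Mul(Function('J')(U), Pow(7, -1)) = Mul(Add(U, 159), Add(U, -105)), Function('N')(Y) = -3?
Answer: 3806958305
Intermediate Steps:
Function('J')(U) = Mul(7, Add(-105, U), Add(159, U)) (Function('J')(U) = Mul(7, Mul(Add(U, 159), Add(U, -105))) = Mul(7, Mul(Add(159, U), Add(-105, U))) = Mul(7, Mul(Add(-105, U), Add(159, U))) = Mul(7, Add(-105, U), Add(159, U)))
Mul(Add(Function('J')(Function('N')(5)), -4699), Add(Add(-19240, Mul(-1, 10627)), Mul(49, Add(-62, 38)))) = Mul(Add(Add(-116865, Mul(7, Pow(-3, 2)), Mul(378, -3)), -4699), Add(Add(-19240, Mul(-1, 10627)), Mul(49, Add(-62, 38)))) = Mul(Add(Add(-116865, Mul(7, 9), -1134), -4699), Add(Add(-19240, -10627), Mul(49, -24))) = Mul(Add(Add(-116865, 63, -1134), -4699), Add(-29867, -1176)) = Mul(Add(-117936, -4699), -31043) = Mul(-122635, -31043) = 3806958305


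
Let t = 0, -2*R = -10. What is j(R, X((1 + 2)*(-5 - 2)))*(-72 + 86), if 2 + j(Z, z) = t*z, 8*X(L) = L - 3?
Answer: -28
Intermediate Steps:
R = 5 (R = -1/2*(-10) = 5)
X(L) = -3/8 + L/8 (X(L) = (L - 3)/8 = (-3 + L)/8 = -3/8 + L/8)
j(Z, z) = -2 (j(Z, z) = -2 + 0*z = -2 + 0 = -2)
j(R, X((1 + 2)*(-5 - 2)))*(-72 + 86) = -2*(-72 + 86) = -2*14 = -28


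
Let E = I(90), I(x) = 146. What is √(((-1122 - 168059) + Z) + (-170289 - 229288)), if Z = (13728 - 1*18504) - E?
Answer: 4*I*√35855 ≈ 757.42*I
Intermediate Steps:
E = 146
Z = -4922 (Z = (13728 - 1*18504) - 1*146 = (13728 - 18504) - 146 = -4776 - 146 = -4922)
√(((-1122 - 168059) + Z) + (-170289 - 229288)) = √(((-1122 - 168059) - 4922) + (-170289 - 229288)) = √((-169181 - 4922) - 399577) = √(-174103 - 399577) = √(-573680) = 4*I*√35855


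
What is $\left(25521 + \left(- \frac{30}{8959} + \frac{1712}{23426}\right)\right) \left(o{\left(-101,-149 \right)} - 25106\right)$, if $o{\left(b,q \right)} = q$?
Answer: $- \frac{3978551696046815}{6172751} \approx -6.4453 \cdot 10^{8}$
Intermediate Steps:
$\left(25521 + \left(- \frac{30}{8959} + \frac{1712}{23426}\right)\right) \left(o{\left(-101,-149 \right)} - 25106\right) = \left(25521 + \left(- \frac{30}{8959} + \frac{1712}{23426}\right)\right) \left(-149 - 25106\right) = \left(25521 + \left(\left(-30\right) \frac{1}{8959} + 1712 \cdot \frac{1}{23426}\right)\right) \left(-25255\right) = \left(25521 + \left(- \frac{30}{8959} + \frac{856}{11713}\right)\right) \left(-25255\right) = \left(25521 + \frac{430442}{6172751}\right) \left(-25255\right) = \frac{157535208713}{6172751} \left(-25255\right) = - \frac{3978551696046815}{6172751}$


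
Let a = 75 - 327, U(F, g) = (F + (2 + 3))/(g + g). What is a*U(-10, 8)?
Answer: 315/4 ≈ 78.750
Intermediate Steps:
U(F, g) = (5 + F)/(2*g) (U(F, g) = (F + 5)/((2*g)) = (5 + F)*(1/(2*g)) = (5 + F)/(2*g))
a = -252
a*U(-10, 8) = -126*(5 - 10)/8 = -126*(-5)/8 = -252*(-5/16) = 315/4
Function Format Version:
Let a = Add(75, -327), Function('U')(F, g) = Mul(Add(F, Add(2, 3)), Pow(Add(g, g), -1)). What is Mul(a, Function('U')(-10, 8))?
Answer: Rational(315, 4) ≈ 78.750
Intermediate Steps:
Function('U')(F, g) = Mul(Rational(1, 2), Pow(g, -1), Add(5, F)) (Function('U')(F, g) = Mul(Add(F, 5), Pow(Mul(2, g), -1)) = Mul(Add(5, F), Mul(Rational(1, 2), Pow(g, -1))) = Mul(Rational(1, 2), Pow(g, -1), Add(5, F)))
a = -252
Mul(a, Function('U')(-10, 8)) = Mul(-252, Mul(Rational(1, 2), Pow(8, -1), Add(5, -10))) = Mul(-252, Mul(Rational(1, 2), Rational(1, 8), -5)) = Mul(-252, Rational(-5, 16)) = Rational(315, 4)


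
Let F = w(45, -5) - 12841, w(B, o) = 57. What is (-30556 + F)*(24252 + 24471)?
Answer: -2111654820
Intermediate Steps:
F = -12784 (F = 57 - 12841 = -12784)
(-30556 + F)*(24252 + 24471) = (-30556 - 12784)*(24252 + 24471) = -43340*48723 = -2111654820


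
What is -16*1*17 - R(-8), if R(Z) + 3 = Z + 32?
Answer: -293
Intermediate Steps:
R(Z) = 29 + Z (R(Z) = -3 + (Z + 32) = -3 + (32 + Z) = 29 + Z)
-16*1*17 - R(-8) = -16*1*17 - (29 - 8) = -16*17 - 1*21 = -272 - 21 = -293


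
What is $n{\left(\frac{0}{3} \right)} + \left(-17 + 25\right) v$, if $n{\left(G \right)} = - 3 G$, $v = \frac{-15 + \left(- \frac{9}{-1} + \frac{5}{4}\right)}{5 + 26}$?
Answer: $- \frac{38}{31} \approx -1.2258$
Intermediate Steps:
$v = - \frac{19}{124}$ ($v = \frac{-15 + \left(\left(-9\right) \left(-1\right) + 5 \cdot \frac{1}{4}\right)}{31} = \left(-15 + \left(9 + \frac{5}{4}\right)\right) \frac{1}{31} = \left(-15 + \frac{41}{4}\right) \frac{1}{31} = \left(- \frac{19}{4}\right) \frac{1}{31} = - \frac{19}{124} \approx -0.15323$)
$n{\left(\frac{0}{3} \right)} + \left(-17 + 25\right) v = - 3 \cdot \frac{0}{3} + \left(-17 + 25\right) \left(- \frac{19}{124}\right) = - 3 \cdot 0 \cdot \frac{1}{3} + 8 \left(- \frac{19}{124}\right) = \left(-3\right) 0 - \frac{38}{31} = 0 - \frac{38}{31} = - \frac{38}{31}$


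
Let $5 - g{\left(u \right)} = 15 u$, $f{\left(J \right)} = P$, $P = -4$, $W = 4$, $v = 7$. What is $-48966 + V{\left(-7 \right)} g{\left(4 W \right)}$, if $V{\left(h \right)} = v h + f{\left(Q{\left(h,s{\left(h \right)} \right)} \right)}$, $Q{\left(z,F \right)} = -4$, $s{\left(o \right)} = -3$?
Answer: $-36511$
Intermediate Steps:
$f{\left(J \right)} = -4$
$V{\left(h \right)} = -4 + 7 h$ ($V{\left(h \right)} = 7 h - 4 = -4 + 7 h$)
$g{\left(u \right)} = 5 - 15 u$
$-48966 + V{\left(-7 \right)} g{\left(4 W \right)} = -48966 + \left(-4 + 7 \left(-7\right)\right) \left(5 - 15 \cdot 4 \cdot 4\right) = -48966 + \left(-4 - 49\right) \left(5 - 240\right) = -48966 - 53 \left(5 - 240\right) = -48966 - -12455 = -48966 + 12455 = -36511$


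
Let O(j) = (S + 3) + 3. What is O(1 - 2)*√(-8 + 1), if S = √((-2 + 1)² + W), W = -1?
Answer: 6*I*√7 ≈ 15.875*I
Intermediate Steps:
S = 0 (S = √((-2 + 1)² - 1) = √((-1)² - 1) = √(1 - 1) = √0 = 0)
O(j) = 6 (O(j) = (0 + 3) + 3 = 3 + 3 = 6)
O(1 - 2)*√(-8 + 1) = 6*√(-8 + 1) = 6*√(-7) = 6*(I*√7) = 6*I*√7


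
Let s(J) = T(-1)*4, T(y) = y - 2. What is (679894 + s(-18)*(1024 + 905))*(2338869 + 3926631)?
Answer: 4114842063000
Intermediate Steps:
T(y) = -2 + y
s(J) = -12 (s(J) = (-2 - 1)*4 = -3*4 = -12)
(679894 + s(-18)*(1024 + 905))*(2338869 + 3926631) = (679894 - 12*(1024 + 905))*(2338869 + 3926631) = (679894 - 12*1929)*6265500 = (679894 - 23148)*6265500 = 656746*6265500 = 4114842063000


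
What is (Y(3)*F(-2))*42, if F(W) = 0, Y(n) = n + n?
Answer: 0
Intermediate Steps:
Y(n) = 2*n
(Y(3)*F(-2))*42 = ((2*3)*0)*42 = (6*0)*42 = 0*42 = 0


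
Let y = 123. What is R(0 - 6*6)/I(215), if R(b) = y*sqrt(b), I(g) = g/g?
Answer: 738*I ≈ 738.0*I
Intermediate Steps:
I(g) = 1
R(b) = 123*sqrt(b)
R(0 - 6*6)/I(215) = (123*sqrt(0 - 6*6))/1 = (123*sqrt(0 - 36))*1 = (123*sqrt(-36))*1 = (123*(6*I))*1 = (738*I)*1 = 738*I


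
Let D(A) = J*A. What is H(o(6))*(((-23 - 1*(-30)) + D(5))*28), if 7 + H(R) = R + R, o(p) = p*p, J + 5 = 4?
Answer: 3640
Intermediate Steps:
J = -1 (J = -5 + 4 = -1)
D(A) = -A
o(p) = p**2
H(R) = -7 + 2*R (H(R) = -7 + (R + R) = -7 + 2*R)
H(o(6))*(((-23 - 1*(-30)) + D(5))*28) = (-7 + 2*6**2)*(((-23 - 1*(-30)) - 1*5)*28) = (-7 + 2*36)*(((-23 + 30) - 5)*28) = (-7 + 72)*((7 - 5)*28) = 65*(2*28) = 65*56 = 3640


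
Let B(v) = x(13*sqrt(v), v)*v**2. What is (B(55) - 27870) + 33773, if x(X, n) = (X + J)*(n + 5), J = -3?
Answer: -538597 + 2359500*sqrt(55) ≈ 1.6960e+7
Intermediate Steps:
x(X, n) = (-3 + X)*(5 + n) (x(X, n) = (X - 3)*(n + 5) = (-3 + X)*(5 + n))
B(v) = v**2*(-15 - 3*v + 13*v**(3/2) + 65*sqrt(v)) (B(v) = (-15 - 3*v + 5*(13*sqrt(v)) + (13*sqrt(v))*v)*v**2 = (-15 - 3*v + 65*sqrt(v) + 13*v**(3/2))*v**2 = (-15 - 3*v + 13*v**(3/2) + 65*sqrt(v))*v**2 = v**2*(-15 - 3*v + 13*v**(3/2) + 65*sqrt(v)))
(B(55) - 27870) + 33773 = (55**2*(-15 - 3*55 + 13*55**(3/2) + 65*sqrt(55)) - 27870) + 33773 = (3025*(-15 - 165 + 13*(55*sqrt(55)) + 65*sqrt(55)) - 27870) + 33773 = (3025*(-15 - 165 + 715*sqrt(55) + 65*sqrt(55)) - 27870) + 33773 = (3025*(-180 + 780*sqrt(55)) - 27870) + 33773 = ((-544500 + 2359500*sqrt(55)) - 27870) + 33773 = (-572370 + 2359500*sqrt(55)) + 33773 = -538597 + 2359500*sqrt(55)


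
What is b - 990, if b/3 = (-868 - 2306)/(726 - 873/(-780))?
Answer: -63212070/63017 ≈ -1003.1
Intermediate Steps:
b = -825240/63017 (b = 3*((-868 - 2306)/(726 - 873/(-780))) = 3*(-3174/(726 - 873*(-1/780))) = 3*(-3174/(726 + 291/260)) = 3*(-3174/189051/260) = 3*(-3174*260/189051) = 3*(-275080/63017) = -825240/63017 ≈ -13.096)
b - 990 = -825240/63017 - 990 = -63212070/63017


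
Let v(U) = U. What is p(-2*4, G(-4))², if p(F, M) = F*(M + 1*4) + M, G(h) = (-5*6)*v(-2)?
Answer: 204304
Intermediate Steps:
G(h) = 60 (G(h) = -5*6*(-2) = -30*(-2) = 60)
p(F, M) = M + F*(4 + M) (p(F, M) = F*(M + 4) + M = F*(4 + M) + M = M + F*(4 + M))
p(-2*4, G(-4))² = (60 + 4*(-2*4) - 2*4*60)² = (60 + 4*(-8) - 8*60)² = (60 - 32 - 480)² = (-452)² = 204304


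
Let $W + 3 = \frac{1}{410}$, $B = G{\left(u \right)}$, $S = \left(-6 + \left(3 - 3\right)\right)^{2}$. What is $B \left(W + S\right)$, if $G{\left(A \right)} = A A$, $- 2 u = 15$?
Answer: $\frac{608895}{328} \approx 1856.4$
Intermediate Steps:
$u = - \frac{15}{2}$ ($u = \left(- \frac{1}{2}\right) 15 = - \frac{15}{2} \approx -7.5$)
$S = 36$ ($S = \left(-6 + \left(3 - 3\right)\right)^{2} = \left(-6 + 0\right)^{2} = \left(-6\right)^{2} = 36$)
$G{\left(A \right)} = A^{2}$
$B = \frac{225}{4}$ ($B = \left(- \frac{15}{2}\right)^{2} = \frac{225}{4} \approx 56.25$)
$W = - \frac{1229}{410}$ ($W = -3 + \frac{1}{410} = - \frac{1229}{410} \approx -2.9976$)
$B \left(W + S\right) = \frac{225 \left(- \frac{1229}{410} + 36\right)}{4} = \frac{225}{4} \cdot \frac{13531}{410} = \frac{608895}{328}$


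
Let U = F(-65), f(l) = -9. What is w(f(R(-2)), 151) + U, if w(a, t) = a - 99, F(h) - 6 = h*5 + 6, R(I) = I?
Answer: -421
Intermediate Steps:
F(h) = 12 + 5*h (F(h) = 6 + (h*5 + 6) = 6 + (5*h + 6) = 6 + (6 + 5*h) = 12 + 5*h)
w(a, t) = -99 + a
U = -313 (U = 12 + 5*(-65) = 12 - 325 = -313)
w(f(R(-2)), 151) + U = (-99 - 9) - 313 = -108 - 313 = -421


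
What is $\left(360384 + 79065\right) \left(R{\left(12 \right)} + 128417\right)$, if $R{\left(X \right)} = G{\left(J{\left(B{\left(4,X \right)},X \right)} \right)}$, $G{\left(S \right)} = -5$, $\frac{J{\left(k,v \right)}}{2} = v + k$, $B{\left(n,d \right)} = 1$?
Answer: $56430524988$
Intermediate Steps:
$J{\left(k,v \right)} = 2 k + 2 v$ ($J{\left(k,v \right)} = 2 \left(v + k\right) = 2 \left(k + v\right) = 2 k + 2 v$)
$R{\left(X \right)} = -5$
$\left(360384 + 79065\right) \left(R{\left(12 \right)} + 128417\right) = \left(360384 + 79065\right) \left(-5 + 128417\right) = 439449 \cdot 128412 = 56430524988$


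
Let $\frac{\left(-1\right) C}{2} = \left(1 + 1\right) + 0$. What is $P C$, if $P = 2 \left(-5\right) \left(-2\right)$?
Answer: $-80$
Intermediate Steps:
$C = -4$ ($C = - 2 \left(\left(1 + 1\right) + 0\right) = - 2 \left(2 + 0\right) = \left(-2\right) 2 = -4$)
$P = 20$ ($P = \left(-10\right) \left(-2\right) = 20$)
$P C = 20 \left(-4\right) = -80$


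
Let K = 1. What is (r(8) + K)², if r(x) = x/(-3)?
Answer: 25/9 ≈ 2.7778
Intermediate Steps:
r(x) = -x/3 (r(x) = x*(-⅓) = -x/3)
(r(8) + K)² = (-⅓*8 + 1)² = (-8/3 + 1)² = (-5/3)² = 25/9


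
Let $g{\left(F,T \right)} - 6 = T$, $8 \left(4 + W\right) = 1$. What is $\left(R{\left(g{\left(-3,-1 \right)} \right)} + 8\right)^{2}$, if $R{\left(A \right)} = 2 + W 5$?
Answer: $\frac{5625}{64} \approx 87.891$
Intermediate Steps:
$W = - \frac{31}{8}$ ($W = -4 + \frac{1}{8} \cdot 1 = -4 + \frac{1}{8} = - \frac{31}{8} \approx -3.875$)
$g{\left(F,T \right)} = 6 + T$
$R{\left(A \right)} = - \frac{139}{8}$ ($R{\left(A \right)} = 2 - \frac{155}{8} = - \frac{139}{8}$)
$\left(R{\left(g{\left(-3,-1 \right)} \right)} + 8\right)^{2} = \left(- \frac{139}{8} + 8\right)^{2} = \left(- \frac{75}{8}\right)^{2} = \frac{5625}{64}$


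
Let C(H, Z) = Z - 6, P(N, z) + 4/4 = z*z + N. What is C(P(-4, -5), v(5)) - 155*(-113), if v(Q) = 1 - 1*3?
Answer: 17507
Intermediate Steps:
v(Q) = -2 (v(Q) = 1 - 3 = -2)
P(N, z) = -1 + N + z² (P(N, z) = -1 + (z*z + N) = -1 + (z² + N) = -1 + (N + z²) = -1 + N + z²)
C(H, Z) = -6 + Z
C(P(-4, -5), v(5)) - 155*(-113) = (-6 - 2) - 155*(-113) = -8 + 17515 = 17507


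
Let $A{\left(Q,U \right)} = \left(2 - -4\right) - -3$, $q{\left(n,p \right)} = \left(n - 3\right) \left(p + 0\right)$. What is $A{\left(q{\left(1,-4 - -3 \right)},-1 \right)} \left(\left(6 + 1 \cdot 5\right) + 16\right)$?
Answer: $243$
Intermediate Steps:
$q{\left(n,p \right)} = p \left(-3 + n\right)$ ($q{\left(n,p \right)} = \left(-3 + n\right) p = p \left(-3 + n\right)$)
$A{\left(Q,U \right)} = 9$ ($A{\left(Q,U \right)} = \left(2 + 4\right) + 3 = 6 + 3 = 9$)
$A{\left(q{\left(1,-4 - -3 \right)},-1 \right)} \left(\left(6 + 1 \cdot 5\right) + 16\right) = 9 \left(\left(6 + 1 \cdot 5\right) + 16\right) = 9 \left(\left(6 + 5\right) + 16\right) = 9 \left(11 + 16\right) = 9 \cdot 27 = 243$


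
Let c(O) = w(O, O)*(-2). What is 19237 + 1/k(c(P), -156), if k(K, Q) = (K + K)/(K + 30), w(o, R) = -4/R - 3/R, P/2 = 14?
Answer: 38535/2 ≈ 19268.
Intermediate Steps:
P = 28 (P = 2*14 = 28)
w(o, R) = -7/R
c(O) = 14/O (c(O) = -7/O*(-2) = 14/O)
k(K, Q) = 2*K/(30 + K) (k(K, Q) = (2*K)/(30 + K) = 2*K/(30 + K))
19237 + 1/k(c(P), -156) = 19237 + 1/(2*(14/28)/(30 + 14/28)) = 19237 + 1/(2*(14*(1/28))/(30 + 14*(1/28))) = 19237 + 1/(2*(1/2)/(30 + 1/2)) = 19237 + 1/(2*(1/2)/(61/2)) = 19237 + 1/(2*(1/2)*(2/61)) = 19237 + 1/(2/61) = 19237 + 61/2 = 38535/2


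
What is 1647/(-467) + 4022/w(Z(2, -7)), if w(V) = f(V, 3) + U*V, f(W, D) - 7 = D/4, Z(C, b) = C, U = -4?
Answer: -7514743/467 ≈ -16092.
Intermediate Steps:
f(W, D) = 7 + D/4
w(V) = 31/4 - 4*V (w(V) = (7 + (¼)*3) - 4*V = (7 + ¾) - 4*V = 31/4 - 4*V)
1647/(-467) + 4022/w(Z(2, -7)) = 1647/(-467) + 4022/(31/4 - 4*2) = 1647*(-1/467) + 4022/(31/4 - 8) = -1647/467 + 4022/(-¼) = -1647/467 + 4022*(-4) = -1647/467 - 16088 = -7514743/467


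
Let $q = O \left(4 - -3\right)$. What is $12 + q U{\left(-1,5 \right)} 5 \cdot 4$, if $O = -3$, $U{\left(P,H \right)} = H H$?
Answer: $-10488$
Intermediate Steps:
$U{\left(P,H \right)} = H^{2}$
$q = -21$ ($q = - 3 \left(4 - -3\right) = - 3 \left(4 + 3\right) = \left(-3\right) 7 = -21$)
$12 + q U{\left(-1,5 \right)} 5 \cdot 4 = 12 - 21 \cdot 5^{2} \cdot 5 \cdot 4 = 12 - 21 \cdot 25 \cdot 5 \cdot 4 = 12 - 21 \cdot 125 \cdot 4 = 12 - 10500 = -10488$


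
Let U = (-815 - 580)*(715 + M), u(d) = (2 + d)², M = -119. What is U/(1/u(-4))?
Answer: -3325680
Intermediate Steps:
U = -831420 (U = (-815 - 580)*(715 - 119) = -1395*596 = -831420)
U/(1/u(-4)) = -831420/1/((2 - 4)²) = -831420/1/((-2)²) = -831420/1/4 = -831420/(¼) = 4*(-831420) = -3325680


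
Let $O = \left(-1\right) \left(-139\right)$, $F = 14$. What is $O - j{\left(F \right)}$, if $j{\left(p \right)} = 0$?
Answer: $139$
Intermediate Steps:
$O = 139$
$O - j{\left(F \right)} = 139 - 0 = 139 + 0 = 139$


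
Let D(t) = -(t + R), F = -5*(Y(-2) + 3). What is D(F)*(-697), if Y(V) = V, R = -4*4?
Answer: -14637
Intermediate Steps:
R = -16
F = -5 (F = -5*(-2 + 3) = -5*1 = -5)
D(t) = 16 - t (D(t) = -(t - 16) = -(-16 + t) = 16 - t)
D(F)*(-697) = (16 - 1*(-5))*(-697) = (16 + 5)*(-697) = 21*(-697) = -14637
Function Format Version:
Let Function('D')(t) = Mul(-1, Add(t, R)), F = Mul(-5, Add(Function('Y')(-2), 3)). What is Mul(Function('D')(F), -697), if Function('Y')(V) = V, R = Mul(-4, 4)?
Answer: -14637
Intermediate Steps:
R = -16
F = -5 (F = Mul(-5, Add(-2, 3)) = Mul(-5, 1) = -5)
Function('D')(t) = Add(16, Mul(-1, t)) (Function('D')(t) = Mul(-1, Add(t, -16)) = Mul(-1, Add(-16, t)) = Add(16, Mul(-1, t)))
Mul(Function('D')(F), -697) = Mul(Add(16, Mul(-1, -5)), -697) = Mul(Add(16, 5), -697) = Mul(21, -697) = -14637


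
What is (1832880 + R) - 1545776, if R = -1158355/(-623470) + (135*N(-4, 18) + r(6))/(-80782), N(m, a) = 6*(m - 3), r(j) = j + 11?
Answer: 723006707032884/2518257677 ≈ 2.8711e+5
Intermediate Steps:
r(j) = 11 + j
N(m, a) = -18 + 6*m (N(m, a) = 6*(-3 + m) = -18 + 6*m)
R = 4854935476/2518257677 (R = -1158355/(-623470) + (135*(-18 + 6*(-4)) + (11 + 6))/(-80782) = -1158355*(-1/623470) + (135*(-18 - 24) + 17)*(-1/80782) = 231671/124694 + (135*(-42) + 17)*(-1/80782) = 231671/124694 + (-5670 + 17)*(-1/80782) = 231671/124694 - 5653*(-1/80782) = 231671/124694 + 5653/80782 = 4854935476/2518257677 ≈ 1.9279)
(1832880 + R) - 1545776 = (1832880 + 4854935476/2518257677) - 1545776 = 4615668985955236/2518257677 - 1545776 = 723006707032884/2518257677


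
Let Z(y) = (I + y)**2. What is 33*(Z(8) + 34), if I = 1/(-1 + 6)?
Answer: 83523/25 ≈ 3340.9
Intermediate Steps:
I = 1/5 ≈ 0.20000
Z(y) = (1/5 + y)**2
33*(Z(8) + 34) = 33*((1 + 5*8)**2/25 + 34) = 33*((1 + 40)**2/25 + 34) = 33*((1/25)*41**2 + 34) = 33*((1/25)*1681 + 34) = 33*(1681/25 + 34) = 33*(2531/25) = 83523/25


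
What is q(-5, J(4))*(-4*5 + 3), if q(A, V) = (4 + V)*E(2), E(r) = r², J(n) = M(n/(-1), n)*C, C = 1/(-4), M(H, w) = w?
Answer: -204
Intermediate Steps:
C = -¼ ≈ -0.25000
J(n) = -n/4 (J(n) = n*(-¼) = -n/4)
q(A, V) = 16 + 4*V (q(A, V) = (4 + V)*2² = (4 + V)*4 = 16 + 4*V)
q(-5, J(4))*(-4*5 + 3) = (16 + 4*(-¼*4))*(-4*5 + 3) = (16 + 4*(-1))*(-20 + 3) = (16 - 4)*(-17) = 12*(-17) = -204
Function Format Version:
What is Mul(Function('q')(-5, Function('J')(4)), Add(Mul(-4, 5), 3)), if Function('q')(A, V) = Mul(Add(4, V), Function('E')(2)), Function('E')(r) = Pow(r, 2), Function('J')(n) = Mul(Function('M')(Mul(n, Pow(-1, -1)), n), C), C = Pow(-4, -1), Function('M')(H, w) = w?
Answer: -204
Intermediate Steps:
C = Rational(-1, 4) ≈ -0.25000
Function('J')(n) = Mul(Rational(-1, 4), n) (Function('J')(n) = Mul(n, Rational(-1, 4)) = Mul(Rational(-1, 4), n))
Function('q')(A, V) = Add(16, Mul(4, V)) (Function('q')(A, V) = Mul(Add(4, V), Pow(2, 2)) = Mul(Add(4, V), 4) = Add(16, Mul(4, V)))
Mul(Function('q')(-5, Function('J')(4)), Add(Mul(-4, 5), 3)) = Mul(Add(16, Mul(4, Mul(Rational(-1, 4), 4))), Add(Mul(-4, 5), 3)) = Mul(Add(16, Mul(4, -1)), Add(-20, 3)) = Mul(Add(16, -4), -17) = Mul(12, -17) = -204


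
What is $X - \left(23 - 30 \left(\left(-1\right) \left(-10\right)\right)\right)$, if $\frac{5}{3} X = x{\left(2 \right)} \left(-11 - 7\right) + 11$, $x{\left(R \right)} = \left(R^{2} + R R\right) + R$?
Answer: $\frac{878}{5} \approx 175.6$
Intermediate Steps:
$x{\left(R \right)} = R + 2 R^{2}$ ($x{\left(R \right)} = \left(R^{2} + R^{2}\right) + R = 2 R^{2} + R = R + 2 R^{2}$)
$X = - \frac{507}{5}$ ($X = \frac{3 \left(2 \left(1 + 2 \cdot 2\right) \left(-11 - 7\right) + 11\right)}{5} = \frac{3 \left(2 \left(1 + 4\right) \left(-18\right) + 11\right)}{5} = \frac{3 \left(2 \cdot 5 \left(-18\right) + 11\right)}{5} = \frac{3 \left(10 \left(-18\right) + 11\right)}{5} = \frac{3 \left(-180 + 11\right)}{5} = \frac{3}{5} \left(-169\right) = - \frac{507}{5} \approx -101.4$)
$X - \left(23 - 30 \left(\left(-1\right) \left(-10\right)\right)\right) = - \frac{507}{5} - \left(23 - 30 \left(\left(-1\right) \left(-10\right)\right)\right) = - \frac{507}{5} + \left(30 \cdot 10 - 23\right) = - \frac{507}{5} + \left(300 - 23\right) = - \frac{507}{5} + 277 = \frac{878}{5}$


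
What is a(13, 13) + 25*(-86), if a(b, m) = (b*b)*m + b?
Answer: 60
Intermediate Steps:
a(b, m) = b + m*b**2 (a(b, m) = b**2*m + b = m*b**2 + b = b + m*b**2)
a(13, 13) + 25*(-86) = 13*(1 + 13*13) + 25*(-86) = 13*(1 + 169) - 2150 = 13*170 - 2150 = 2210 - 2150 = 60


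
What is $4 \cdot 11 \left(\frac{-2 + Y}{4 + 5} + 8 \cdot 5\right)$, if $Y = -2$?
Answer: $\frac{15664}{9} \approx 1740.4$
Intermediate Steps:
$4 \cdot 11 \left(\frac{-2 + Y}{4 + 5} + 8 \cdot 5\right) = 4 \cdot 11 \left(\frac{-2 - 2}{4 + 5} + 8 \cdot 5\right) = 44 \left(- \frac{4}{9} + 40\right) = 44 \cdot \frac{356}{9} = \frac{15664}{9}$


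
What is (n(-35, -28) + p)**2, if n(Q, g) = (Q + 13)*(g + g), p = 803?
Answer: 4141225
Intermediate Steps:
n(Q, g) = 2*g*(13 + Q) (n(Q, g) = (13 + Q)*(2*g) = 2*g*(13 + Q))
(n(-35, -28) + p)**2 = (2*(-28)*(13 - 35) + 803)**2 = (2*(-28)*(-22) + 803)**2 = (1232 + 803)**2 = 2035**2 = 4141225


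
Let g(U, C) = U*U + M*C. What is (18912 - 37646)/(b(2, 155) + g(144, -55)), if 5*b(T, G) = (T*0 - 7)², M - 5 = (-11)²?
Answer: -93670/69079 ≈ -1.3560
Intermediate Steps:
M = 126 (M = 5 + (-11)² = 5 + 121 = 126)
b(T, G) = 49/5 (b(T, G) = (T*0 - 7)²/5 = (0 - 7)²/5 = (⅕)*(-7)² = (⅕)*49 = 49/5)
g(U, C) = U² + 126*C (g(U, C) = U*U + 126*C = U² + 126*C)
(18912 - 37646)/(b(2, 155) + g(144, -55)) = (18912 - 37646)/(49/5 + (144² + 126*(-55))) = -18734/(49/5 + (20736 - 6930)) = -18734/(49/5 + 13806) = -18734/69079/5 = -18734*5/69079 = -93670/69079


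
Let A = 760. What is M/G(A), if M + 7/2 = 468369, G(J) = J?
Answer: 936731/1520 ≈ 616.27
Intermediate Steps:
M = 936731/2 (M = -7/2 + 468369 = 936731/2 ≈ 4.6837e+5)
M/G(A) = (936731/2)/760 = (936731/2)*(1/760) = 936731/1520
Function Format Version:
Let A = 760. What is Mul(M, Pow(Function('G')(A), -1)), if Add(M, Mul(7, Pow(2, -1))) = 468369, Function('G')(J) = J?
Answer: Rational(936731, 1520) ≈ 616.27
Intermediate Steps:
M = Rational(936731, 2) (M = Add(Rational(-7, 2), 468369) = Rational(936731, 2) ≈ 4.6837e+5)
Mul(M, Pow(Function('G')(A), -1)) = Mul(Rational(936731, 2), Pow(760, -1)) = Mul(Rational(936731, 2), Rational(1, 760)) = Rational(936731, 1520)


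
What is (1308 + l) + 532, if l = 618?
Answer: 2458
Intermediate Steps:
(1308 + l) + 532 = (1308 + 618) + 532 = 1926 + 532 = 2458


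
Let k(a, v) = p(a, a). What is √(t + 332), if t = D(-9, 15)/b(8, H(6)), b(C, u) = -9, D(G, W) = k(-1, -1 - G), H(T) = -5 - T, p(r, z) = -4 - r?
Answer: √2991/3 ≈ 18.230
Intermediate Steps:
k(a, v) = -4 - a
D(G, W) = -3 (D(G, W) = -4 - 1*(-1) = -4 + 1 = -3)
t = ⅓ (t = -3/(-9) = -3*(-⅑) = ⅓ ≈ 0.33333)
√(t + 332) = √(⅓ + 332) = √(997/3) = √2991/3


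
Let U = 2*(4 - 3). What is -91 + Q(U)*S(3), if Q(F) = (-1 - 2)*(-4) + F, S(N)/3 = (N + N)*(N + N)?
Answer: 1421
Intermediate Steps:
U = 2 (U = 2*1 = 2)
S(N) = 12*N² (S(N) = 3*((N + N)*(N + N)) = 3*((2*N)*(2*N)) = 3*(4*N²) = 12*N²)
Q(F) = 12 + F (Q(F) = -3*(-4) + F = 12 + F)
-91 + Q(U)*S(3) = -91 + (12 + 2)*(12*3²) = -91 + 14*(12*9) = -91 + 14*108 = -91 + 1512 = 1421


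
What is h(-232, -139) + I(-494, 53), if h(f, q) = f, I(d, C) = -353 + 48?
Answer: -537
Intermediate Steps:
I(d, C) = -305
h(-232, -139) + I(-494, 53) = -232 - 305 = -537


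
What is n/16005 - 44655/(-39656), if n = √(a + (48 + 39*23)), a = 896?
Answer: 44655/39656 + √1841/16005 ≈ 1.1287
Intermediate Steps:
n = √1841 (n = √(896 + (48 + 39*23)) = √(896 + (48 + 897)) = √(896 + 945) = √1841 ≈ 42.907)
n/16005 - 44655/(-39656) = √1841/16005 - 44655/(-39656) = √1841*(1/16005) - 44655*(-1/39656) = √1841/16005 + 44655/39656 = 44655/39656 + √1841/16005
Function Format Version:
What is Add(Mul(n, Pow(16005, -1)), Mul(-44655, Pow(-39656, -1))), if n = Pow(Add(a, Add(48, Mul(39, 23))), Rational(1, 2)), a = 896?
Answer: Add(Rational(44655, 39656), Mul(Rational(1, 16005), Pow(1841, Rational(1, 2)))) ≈ 1.1287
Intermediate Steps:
n = Pow(1841, Rational(1, 2)) (n = Pow(Add(896, Add(48, Mul(39, 23))), Rational(1, 2)) = Pow(Add(896, Add(48, 897)), Rational(1, 2)) = Pow(Add(896, 945), Rational(1, 2)) = Pow(1841, Rational(1, 2)) ≈ 42.907)
Add(Mul(n, Pow(16005, -1)), Mul(-44655, Pow(-39656, -1))) = Add(Mul(Pow(1841, Rational(1, 2)), Pow(16005, -1)), Mul(-44655, Pow(-39656, -1))) = Add(Mul(Pow(1841, Rational(1, 2)), Rational(1, 16005)), Mul(-44655, Rational(-1, 39656))) = Add(Mul(Rational(1, 16005), Pow(1841, Rational(1, 2))), Rational(44655, 39656)) = Add(Rational(44655, 39656), Mul(Rational(1, 16005), Pow(1841, Rational(1, 2))))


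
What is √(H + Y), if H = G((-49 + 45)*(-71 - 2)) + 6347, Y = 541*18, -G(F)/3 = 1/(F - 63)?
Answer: √843512798/229 ≈ 126.83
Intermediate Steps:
G(F) = -3/(-63 + F) (G(F) = -3/(F - 63) = -3/(-63 + F))
Y = 9738
H = 1453460/229 (H = -3/(-63 + (-49 + 45)*(-71 - 2)) + 6347 = -3/(-63 - 4*(-73)) + 6347 = -3/(-63 + 292) + 6347 = -3/229 + 6347 = 1453460/229 ≈ 6347.0)
√(H + Y) = √(1453460/229 + 9738) = √(3683462/229) = √843512798/229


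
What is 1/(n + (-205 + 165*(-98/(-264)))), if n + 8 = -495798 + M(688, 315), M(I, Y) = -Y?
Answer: -4/1985059 ≈ -2.0151e-6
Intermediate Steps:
n = -496121 (n = -8 + (-495798 - 1*315) = -8 + (-495798 - 315) = -8 - 496113 = -496121)
1/(n + (-205 + 165*(-98/(-264)))) = 1/(-496121 + (-205 + 165*(-98/(-264)))) = 1/(-496121 + (-205 + 165*(-98*(-1/264)))) = 1/(-496121 + (-205 + 165*(49/132))) = 1/(-496121 + (-205 + 245/4)) = 1/(-496121 - 575/4) = 1/(-1985059/4) = -4/1985059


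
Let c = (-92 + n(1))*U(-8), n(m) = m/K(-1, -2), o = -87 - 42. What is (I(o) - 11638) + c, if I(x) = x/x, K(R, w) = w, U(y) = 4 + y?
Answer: -11267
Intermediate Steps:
o = -129
n(m) = -m/2 (n(m) = m/(-2) = m*(-½) = -m/2)
I(x) = 1
c = 370 (c = (-92 - ½*1)*(4 - 8) = (-92 - ½)*(-4) = -185/2*(-4) = 370)
(I(o) - 11638) + c = (1 - 11638) + 370 = -11637 + 370 = -11267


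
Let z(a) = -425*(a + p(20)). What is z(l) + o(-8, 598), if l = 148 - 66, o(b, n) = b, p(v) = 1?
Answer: -35283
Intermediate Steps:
l = 82
z(a) = -425 - 425*a (z(a) = -425*(a + 1) = -425*(1 + a) = -425 - 425*a)
z(l) + o(-8, 598) = (-425 - 425*82) - 8 = (-425 - 34850) - 8 = -35275 - 8 = -35283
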